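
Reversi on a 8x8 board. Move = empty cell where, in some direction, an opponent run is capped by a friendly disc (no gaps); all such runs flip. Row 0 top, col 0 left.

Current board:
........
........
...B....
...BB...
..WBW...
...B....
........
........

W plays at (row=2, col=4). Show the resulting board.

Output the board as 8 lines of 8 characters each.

Place W at (2,4); scan 8 dirs for brackets.
Dir NW: first cell '.' (not opp) -> no flip
Dir N: first cell '.' (not opp) -> no flip
Dir NE: first cell '.' (not opp) -> no flip
Dir W: opp run (2,3), next='.' -> no flip
Dir E: first cell '.' (not opp) -> no flip
Dir SW: opp run (3,3) capped by W -> flip
Dir S: opp run (3,4) capped by W -> flip
Dir SE: first cell '.' (not opp) -> no flip
All flips: (3,3) (3,4)

Answer: ........
........
...BW...
...WW...
..WBW...
...B....
........
........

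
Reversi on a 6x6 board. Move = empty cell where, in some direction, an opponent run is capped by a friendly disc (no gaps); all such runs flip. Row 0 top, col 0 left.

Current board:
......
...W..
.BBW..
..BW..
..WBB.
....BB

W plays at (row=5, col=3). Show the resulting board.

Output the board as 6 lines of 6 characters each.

Place W at (5,3); scan 8 dirs for brackets.
Dir NW: first cell 'W' (not opp) -> no flip
Dir N: opp run (4,3) capped by W -> flip
Dir NE: opp run (4,4), next='.' -> no flip
Dir W: first cell '.' (not opp) -> no flip
Dir E: opp run (5,4) (5,5), next=edge -> no flip
Dir SW: edge -> no flip
Dir S: edge -> no flip
Dir SE: edge -> no flip
All flips: (4,3)

Answer: ......
...W..
.BBW..
..BW..
..WWB.
...WBB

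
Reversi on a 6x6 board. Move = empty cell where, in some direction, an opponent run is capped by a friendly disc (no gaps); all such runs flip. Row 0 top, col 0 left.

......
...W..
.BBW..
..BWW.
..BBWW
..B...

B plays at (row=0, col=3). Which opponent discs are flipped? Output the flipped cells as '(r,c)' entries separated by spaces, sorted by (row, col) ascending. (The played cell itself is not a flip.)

Answer: (1,3) (2,3) (3,3)

Derivation:
Dir NW: edge -> no flip
Dir N: edge -> no flip
Dir NE: edge -> no flip
Dir W: first cell '.' (not opp) -> no flip
Dir E: first cell '.' (not opp) -> no flip
Dir SW: first cell '.' (not opp) -> no flip
Dir S: opp run (1,3) (2,3) (3,3) capped by B -> flip
Dir SE: first cell '.' (not opp) -> no flip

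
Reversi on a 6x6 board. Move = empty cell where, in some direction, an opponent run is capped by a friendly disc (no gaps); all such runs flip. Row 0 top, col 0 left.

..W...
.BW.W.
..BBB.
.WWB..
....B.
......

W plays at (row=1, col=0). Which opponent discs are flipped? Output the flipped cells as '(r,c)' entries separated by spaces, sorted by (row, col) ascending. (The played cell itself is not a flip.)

Dir NW: edge -> no flip
Dir N: first cell '.' (not opp) -> no flip
Dir NE: first cell '.' (not opp) -> no flip
Dir W: edge -> no flip
Dir E: opp run (1,1) capped by W -> flip
Dir SW: edge -> no flip
Dir S: first cell '.' (not opp) -> no flip
Dir SE: first cell '.' (not opp) -> no flip

Answer: (1,1)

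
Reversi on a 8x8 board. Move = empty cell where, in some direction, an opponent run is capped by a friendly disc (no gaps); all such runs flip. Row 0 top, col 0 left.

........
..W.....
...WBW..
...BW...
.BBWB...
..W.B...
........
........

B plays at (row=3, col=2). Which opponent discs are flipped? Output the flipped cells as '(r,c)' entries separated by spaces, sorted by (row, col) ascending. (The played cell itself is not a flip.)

Answer: (4,3)

Derivation:
Dir NW: first cell '.' (not opp) -> no flip
Dir N: first cell '.' (not opp) -> no flip
Dir NE: opp run (2,3), next='.' -> no flip
Dir W: first cell '.' (not opp) -> no flip
Dir E: first cell 'B' (not opp) -> no flip
Dir SW: first cell 'B' (not opp) -> no flip
Dir S: first cell 'B' (not opp) -> no flip
Dir SE: opp run (4,3) capped by B -> flip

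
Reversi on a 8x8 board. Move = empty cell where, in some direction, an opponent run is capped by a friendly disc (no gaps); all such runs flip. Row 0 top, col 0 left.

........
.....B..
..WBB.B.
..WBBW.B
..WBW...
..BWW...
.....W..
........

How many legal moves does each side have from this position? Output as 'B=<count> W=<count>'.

Answer: B=14 W=7

Derivation:
-- B to move --
(1,1): flips 1 -> legal
(1,2): flips 3 -> legal
(1,3): no bracket -> illegal
(2,1): flips 2 -> legal
(2,5): no bracket -> illegal
(3,1): flips 1 -> legal
(3,6): flips 1 -> legal
(4,1): flips 2 -> legal
(4,5): flips 1 -> legal
(4,6): flips 1 -> legal
(5,1): flips 1 -> legal
(5,5): flips 3 -> legal
(5,6): no bracket -> illegal
(6,2): flips 3 -> legal
(6,3): flips 1 -> legal
(6,4): flips 2 -> legal
(6,6): no bracket -> illegal
(7,4): no bracket -> illegal
(7,5): no bracket -> illegal
(7,6): flips 2 -> legal
B mobility = 14
-- W to move --
(0,4): no bracket -> illegal
(0,5): no bracket -> illegal
(0,6): flips 3 -> legal
(1,2): no bracket -> illegal
(1,3): flips 4 -> legal
(1,4): flips 3 -> legal
(1,6): no bracket -> illegal
(1,7): flips 1 -> legal
(2,5): flips 2 -> legal
(2,7): no bracket -> illegal
(3,6): no bracket -> illegal
(4,1): no bracket -> illegal
(4,5): no bracket -> illegal
(4,6): no bracket -> illegal
(4,7): no bracket -> illegal
(5,1): flips 1 -> legal
(6,1): no bracket -> illegal
(6,2): flips 1 -> legal
(6,3): no bracket -> illegal
W mobility = 7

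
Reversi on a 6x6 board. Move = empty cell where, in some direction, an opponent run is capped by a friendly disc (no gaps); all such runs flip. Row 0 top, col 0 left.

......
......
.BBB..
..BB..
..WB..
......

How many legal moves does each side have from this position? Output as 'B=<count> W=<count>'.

-- B to move --
(3,1): no bracket -> illegal
(4,1): flips 1 -> legal
(5,1): flips 1 -> legal
(5,2): flips 1 -> legal
(5,3): no bracket -> illegal
B mobility = 3
-- W to move --
(1,0): no bracket -> illegal
(1,1): no bracket -> illegal
(1,2): flips 2 -> legal
(1,3): no bracket -> illegal
(1,4): no bracket -> illegal
(2,0): no bracket -> illegal
(2,4): flips 1 -> legal
(3,0): no bracket -> illegal
(3,1): no bracket -> illegal
(3,4): no bracket -> illegal
(4,1): no bracket -> illegal
(4,4): flips 1 -> legal
(5,2): no bracket -> illegal
(5,3): no bracket -> illegal
(5,4): no bracket -> illegal
W mobility = 3

Answer: B=3 W=3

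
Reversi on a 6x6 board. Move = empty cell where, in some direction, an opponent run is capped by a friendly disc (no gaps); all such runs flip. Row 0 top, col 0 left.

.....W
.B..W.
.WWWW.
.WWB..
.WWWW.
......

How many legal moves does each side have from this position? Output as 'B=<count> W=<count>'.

-- B to move --
(0,3): no bracket -> illegal
(0,4): no bracket -> illegal
(1,0): no bracket -> illegal
(1,2): no bracket -> illegal
(1,3): flips 1 -> legal
(1,5): flips 1 -> legal
(2,0): no bracket -> illegal
(2,5): no bracket -> illegal
(3,0): flips 2 -> legal
(3,4): no bracket -> illegal
(3,5): no bracket -> illegal
(4,0): no bracket -> illegal
(4,5): no bracket -> illegal
(5,0): no bracket -> illegal
(5,1): flips 4 -> legal
(5,2): no bracket -> illegal
(5,3): flips 1 -> legal
(5,4): no bracket -> illegal
(5,5): flips 1 -> legal
B mobility = 6
-- W to move --
(0,0): flips 1 -> legal
(0,1): flips 1 -> legal
(0,2): no bracket -> illegal
(1,0): no bracket -> illegal
(1,2): no bracket -> illegal
(2,0): no bracket -> illegal
(3,4): flips 1 -> legal
W mobility = 3

Answer: B=6 W=3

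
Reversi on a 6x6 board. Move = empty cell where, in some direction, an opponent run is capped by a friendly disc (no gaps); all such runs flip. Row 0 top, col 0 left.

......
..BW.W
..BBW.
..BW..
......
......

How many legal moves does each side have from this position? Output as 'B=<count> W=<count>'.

-- B to move --
(0,2): no bracket -> illegal
(0,3): flips 1 -> legal
(0,4): flips 1 -> legal
(0,5): no bracket -> illegal
(1,4): flips 1 -> legal
(2,5): flips 1 -> legal
(3,4): flips 1 -> legal
(3,5): no bracket -> illegal
(4,2): no bracket -> illegal
(4,3): flips 1 -> legal
(4,4): flips 1 -> legal
B mobility = 7
-- W to move --
(0,1): no bracket -> illegal
(0,2): no bracket -> illegal
(0,3): no bracket -> illegal
(1,1): flips 2 -> legal
(1,4): no bracket -> illegal
(2,1): flips 2 -> legal
(3,1): flips 2 -> legal
(3,4): no bracket -> illegal
(4,1): no bracket -> illegal
(4,2): no bracket -> illegal
(4,3): no bracket -> illegal
W mobility = 3

Answer: B=7 W=3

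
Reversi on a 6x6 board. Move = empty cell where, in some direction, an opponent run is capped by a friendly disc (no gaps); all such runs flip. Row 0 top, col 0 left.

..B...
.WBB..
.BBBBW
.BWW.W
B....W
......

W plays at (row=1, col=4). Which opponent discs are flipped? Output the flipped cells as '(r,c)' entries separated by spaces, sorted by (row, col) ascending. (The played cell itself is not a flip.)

Answer: (1,2) (1,3) (2,3)

Derivation:
Dir NW: first cell '.' (not opp) -> no flip
Dir N: first cell '.' (not opp) -> no flip
Dir NE: first cell '.' (not opp) -> no flip
Dir W: opp run (1,3) (1,2) capped by W -> flip
Dir E: first cell '.' (not opp) -> no flip
Dir SW: opp run (2,3) capped by W -> flip
Dir S: opp run (2,4), next='.' -> no flip
Dir SE: first cell 'W' (not opp) -> no flip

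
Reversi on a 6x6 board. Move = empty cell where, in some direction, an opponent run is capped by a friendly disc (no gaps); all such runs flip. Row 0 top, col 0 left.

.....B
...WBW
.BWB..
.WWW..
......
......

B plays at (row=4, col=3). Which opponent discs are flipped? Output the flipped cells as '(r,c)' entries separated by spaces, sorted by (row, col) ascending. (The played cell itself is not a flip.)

Answer: (3,2) (3,3)

Derivation:
Dir NW: opp run (3,2) capped by B -> flip
Dir N: opp run (3,3) capped by B -> flip
Dir NE: first cell '.' (not opp) -> no flip
Dir W: first cell '.' (not opp) -> no flip
Dir E: first cell '.' (not opp) -> no flip
Dir SW: first cell '.' (not opp) -> no flip
Dir S: first cell '.' (not opp) -> no flip
Dir SE: first cell '.' (not opp) -> no flip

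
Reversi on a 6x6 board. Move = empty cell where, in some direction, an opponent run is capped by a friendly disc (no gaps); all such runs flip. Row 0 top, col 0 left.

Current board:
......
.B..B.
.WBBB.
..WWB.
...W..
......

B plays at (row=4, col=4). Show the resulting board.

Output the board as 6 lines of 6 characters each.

Answer: ......
.B..B.
.WBBB.
..WBB.
...WB.
......

Derivation:
Place B at (4,4); scan 8 dirs for brackets.
Dir NW: opp run (3,3) capped by B -> flip
Dir N: first cell 'B' (not opp) -> no flip
Dir NE: first cell '.' (not opp) -> no flip
Dir W: opp run (4,3), next='.' -> no flip
Dir E: first cell '.' (not opp) -> no flip
Dir SW: first cell '.' (not opp) -> no flip
Dir S: first cell '.' (not opp) -> no flip
Dir SE: first cell '.' (not opp) -> no flip
All flips: (3,3)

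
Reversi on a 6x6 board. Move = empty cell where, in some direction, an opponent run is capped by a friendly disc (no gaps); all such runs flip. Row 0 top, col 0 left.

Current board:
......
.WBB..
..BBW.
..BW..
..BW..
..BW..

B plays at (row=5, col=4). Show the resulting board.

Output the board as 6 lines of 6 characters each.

Answer: ......
.WBB..
..BBW.
..BW..
..BB..
..BBB.

Derivation:
Place B at (5,4); scan 8 dirs for brackets.
Dir NW: opp run (4,3) capped by B -> flip
Dir N: first cell '.' (not opp) -> no flip
Dir NE: first cell '.' (not opp) -> no flip
Dir W: opp run (5,3) capped by B -> flip
Dir E: first cell '.' (not opp) -> no flip
Dir SW: edge -> no flip
Dir S: edge -> no flip
Dir SE: edge -> no flip
All flips: (4,3) (5,3)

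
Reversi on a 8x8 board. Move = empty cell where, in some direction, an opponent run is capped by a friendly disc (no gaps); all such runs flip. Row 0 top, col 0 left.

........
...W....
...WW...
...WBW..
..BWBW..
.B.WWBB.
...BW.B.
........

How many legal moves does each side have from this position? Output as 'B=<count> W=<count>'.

Answer: B=16 W=12

Derivation:
-- B to move --
(0,2): no bracket -> illegal
(0,3): flips 5 -> legal
(0,4): no bracket -> illegal
(1,2): flips 1 -> legal
(1,4): flips 1 -> legal
(1,5): flips 2 -> legal
(2,2): flips 1 -> legal
(2,5): flips 2 -> legal
(2,6): flips 1 -> legal
(3,2): flips 1 -> legal
(3,6): flips 3 -> legal
(4,6): flips 1 -> legal
(5,2): flips 3 -> legal
(6,2): flips 1 -> legal
(6,5): flips 1 -> legal
(7,3): flips 1 -> legal
(7,4): flips 2 -> legal
(7,5): flips 2 -> legal
B mobility = 16
-- W to move --
(2,5): flips 1 -> legal
(3,1): flips 1 -> legal
(3,2): no bracket -> illegal
(4,0): no bracket -> illegal
(4,1): flips 1 -> legal
(4,6): flips 1 -> legal
(4,7): no bracket -> illegal
(5,0): no bracket -> illegal
(5,2): no bracket -> illegal
(5,7): flips 2 -> legal
(6,0): flips 2 -> legal
(6,1): no bracket -> illegal
(6,2): flips 1 -> legal
(6,5): flips 1 -> legal
(6,7): flips 1 -> legal
(7,2): flips 1 -> legal
(7,3): flips 1 -> legal
(7,4): no bracket -> illegal
(7,5): no bracket -> illegal
(7,6): no bracket -> illegal
(7,7): flips 3 -> legal
W mobility = 12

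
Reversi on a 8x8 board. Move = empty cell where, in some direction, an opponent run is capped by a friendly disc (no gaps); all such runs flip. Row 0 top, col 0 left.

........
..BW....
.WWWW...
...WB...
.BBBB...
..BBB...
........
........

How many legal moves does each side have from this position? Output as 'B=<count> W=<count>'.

Answer: B=6 W=10

Derivation:
-- B to move --
(0,2): no bracket -> illegal
(0,3): flips 3 -> legal
(0,4): no bracket -> illegal
(1,0): no bracket -> illegal
(1,1): flips 2 -> legal
(1,4): flips 2 -> legal
(1,5): flips 2 -> legal
(2,0): no bracket -> illegal
(2,5): no bracket -> illegal
(3,0): flips 1 -> legal
(3,1): no bracket -> illegal
(3,2): flips 2 -> legal
(3,5): no bracket -> illegal
B mobility = 6
-- W to move --
(0,1): flips 1 -> legal
(0,2): flips 1 -> legal
(0,3): flips 1 -> legal
(1,1): flips 1 -> legal
(2,5): no bracket -> illegal
(3,0): no bracket -> illegal
(3,1): no bracket -> illegal
(3,2): no bracket -> illegal
(3,5): flips 1 -> legal
(4,0): no bracket -> illegal
(4,5): flips 1 -> legal
(5,0): no bracket -> illegal
(5,1): flips 1 -> legal
(5,5): flips 1 -> legal
(6,1): no bracket -> illegal
(6,2): no bracket -> illegal
(6,3): flips 2 -> legal
(6,4): flips 3 -> legal
(6,5): no bracket -> illegal
W mobility = 10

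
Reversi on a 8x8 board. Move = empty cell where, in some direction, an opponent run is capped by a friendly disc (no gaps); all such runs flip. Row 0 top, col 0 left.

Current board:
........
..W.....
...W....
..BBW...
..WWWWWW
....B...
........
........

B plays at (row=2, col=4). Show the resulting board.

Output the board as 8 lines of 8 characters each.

Place B at (2,4); scan 8 dirs for brackets.
Dir NW: first cell '.' (not opp) -> no flip
Dir N: first cell '.' (not opp) -> no flip
Dir NE: first cell '.' (not opp) -> no flip
Dir W: opp run (2,3), next='.' -> no flip
Dir E: first cell '.' (not opp) -> no flip
Dir SW: first cell 'B' (not opp) -> no flip
Dir S: opp run (3,4) (4,4) capped by B -> flip
Dir SE: first cell '.' (not opp) -> no flip
All flips: (3,4) (4,4)

Answer: ........
..W.....
...WB...
..BBB...
..WWBWWW
....B...
........
........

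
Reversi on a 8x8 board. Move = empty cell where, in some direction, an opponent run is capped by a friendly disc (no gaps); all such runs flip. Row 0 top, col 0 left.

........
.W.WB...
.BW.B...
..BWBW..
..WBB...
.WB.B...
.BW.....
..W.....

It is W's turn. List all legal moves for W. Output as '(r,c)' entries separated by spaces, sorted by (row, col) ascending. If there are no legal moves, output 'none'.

Answer: (1,5) (2,0) (3,1) (4,5) (5,0) (5,3) (5,5) (6,0) (7,1)

Derivation:
(0,3): no bracket -> illegal
(0,4): no bracket -> illegal
(0,5): no bracket -> illegal
(1,0): no bracket -> illegal
(1,2): no bracket -> illegal
(1,5): flips 2 -> legal
(2,0): flips 1 -> legal
(2,3): no bracket -> illegal
(2,5): no bracket -> illegal
(3,0): no bracket -> illegal
(3,1): flips 2 -> legal
(4,1): no bracket -> illegal
(4,5): flips 2 -> legal
(5,0): flips 1 -> legal
(5,3): flips 3 -> legal
(5,5): flips 1 -> legal
(6,0): flips 1 -> legal
(6,3): no bracket -> illegal
(6,4): no bracket -> illegal
(6,5): no bracket -> illegal
(7,0): no bracket -> illegal
(7,1): flips 1 -> legal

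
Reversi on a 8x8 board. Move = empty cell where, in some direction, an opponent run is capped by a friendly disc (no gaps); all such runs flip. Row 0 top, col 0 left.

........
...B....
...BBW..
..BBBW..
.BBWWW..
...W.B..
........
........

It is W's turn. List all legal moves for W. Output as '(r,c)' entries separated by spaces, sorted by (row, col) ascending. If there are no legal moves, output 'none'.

Answer: (0,2) (0,3) (1,2) (1,4) (2,1) (2,2) (3,1) (4,0) (6,5) (6,6)

Derivation:
(0,2): flips 2 -> legal
(0,3): flips 3 -> legal
(0,4): no bracket -> illegal
(1,2): flips 2 -> legal
(1,4): flips 2 -> legal
(1,5): no bracket -> illegal
(2,1): flips 1 -> legal
(2,2): flips 3 -> legal
(3,0): no bracket -> illegal
(3,1): flips 4 -> legal
(4,0): flips 2 -> legal
(4,6): no bracket -> illegal
(5,0): no bracket -> illegal
(5,1): no bracket -> illegal
(5,2): no bracket -> illegal
(5,4): no bracket -> illegal
(5,6): no bracket -> illegal
(6,4): no bracket -> illegal
(6,5): flips 1 -> legal
(6,6): flips 1 -> legal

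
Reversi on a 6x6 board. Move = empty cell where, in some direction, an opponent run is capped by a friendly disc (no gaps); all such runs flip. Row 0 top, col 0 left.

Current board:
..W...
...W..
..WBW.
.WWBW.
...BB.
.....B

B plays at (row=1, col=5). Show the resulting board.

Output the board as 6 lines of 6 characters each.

Place B at (1,5); scan 8 dirs for brackets.
Dir NW: first cell '.' (not opp) -> no flip
Dir N: first cell '.' (not opp) -> no flip
Dir NE: edge -> no flip
Dir W: first cell '.' (not opp) -> no flip
Dir E: edge -> no flip
Dir SW: opp run (2,4) capped by B -> flip
Dir S: first cell '.' (not opp) -> no flip
Dir SE: edge -> no flip
All flips: (2,4)

Answer: ..W...
...W.B
..WBB.
.WWBW.
...BB.
.....B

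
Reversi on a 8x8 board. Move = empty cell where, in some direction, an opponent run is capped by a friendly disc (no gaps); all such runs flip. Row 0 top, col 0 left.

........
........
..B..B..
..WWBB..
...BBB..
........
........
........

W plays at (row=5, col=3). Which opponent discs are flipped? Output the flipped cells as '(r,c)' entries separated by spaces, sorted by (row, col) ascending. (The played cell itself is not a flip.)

Answer: (4,3)

Derivation:
Dir NW: first cell '.' (not opp) -> no flip
Dir N: opp run (4,3) capped by W -> flip
Dir NE: opp run (4,4) (3,5), next='.' -> no flip
Dir W: first cell '.' (not opp) -> no flip
Dir E: first cell '.' (not opp) -> no flip
Dir SW: first cell '.' (not opp) -> no flip
Dir S: first cell '.' (not opp) -> no flip
Dir SE: first cell '.' (not opp) -> no flip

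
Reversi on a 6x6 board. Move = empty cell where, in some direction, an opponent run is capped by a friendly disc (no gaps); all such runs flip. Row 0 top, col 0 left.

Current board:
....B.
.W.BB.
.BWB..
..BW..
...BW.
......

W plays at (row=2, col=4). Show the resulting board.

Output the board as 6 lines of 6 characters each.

Place W at (2,4); scan 8 dirs for brackets.
Dir NW: opp run (1,3), next='.' -> no flip
Dir N: opp run (1,4) (0,4), next=edge -> no flip
Dir NE: first cell '.' (not opp) -> no flip
Dir W: opp run (2,3) capped by W -> flip
Dir E: first cell '.' (not opp) -> no flip
Dir SW: first cell 'W' (not opp) -> no flip
Dir S: first cell '.' (not opp) -> no flip
Dir SE: first cell '.' (not opp) -> no flip
All flips: (2,3)

Answer: ....B.
.W.BB.
.BWWW.
..BW..
...BW.
......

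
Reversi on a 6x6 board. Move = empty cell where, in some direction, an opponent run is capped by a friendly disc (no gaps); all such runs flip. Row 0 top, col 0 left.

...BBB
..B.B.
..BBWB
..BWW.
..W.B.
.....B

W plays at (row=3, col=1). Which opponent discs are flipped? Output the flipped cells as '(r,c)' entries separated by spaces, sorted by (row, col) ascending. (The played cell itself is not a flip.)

Dir NW: first cell '.' (not opp) -> no flip
Dir N: first cell '.' (not opp) -> no flip
Dir NE: opp run (2,2), next='.' -> no flip
Dir W: first cell '.' (not opp) -> no flip
Dir E: opp run (3,2) capped by W -> flip
Dir SW: first cell '.' (not opp) -> no flip
Dir S: first cell '.' (not opp) -> no flip
Dir SE: first cell 'W' (not opp) -> no flip

Answer: (3,2)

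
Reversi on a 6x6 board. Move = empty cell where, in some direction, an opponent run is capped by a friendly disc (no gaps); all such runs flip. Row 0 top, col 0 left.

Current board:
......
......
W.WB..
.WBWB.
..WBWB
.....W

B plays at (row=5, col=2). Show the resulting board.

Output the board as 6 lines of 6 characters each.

Place B at (5,2); scan 8 dirs for brackets.
Dir NW: first cell '.' (not opp) -> no flip
Dir N: opp run (4,2) capped by B -> flip
Dir NE: first cell 'B' (not opp) -> no flip
Dir W: first cell '.' (not opp) -> no flip
Dir E: first cell '.' (not opp) -> no flip
Dir SW: edge -> no flip
Dir S: edge -> no flip
Dir SE: edge -> no flip
All flips: (4,2)

Answer: ......
......
W.WB..
.WBWB.
..BBWB
..B..W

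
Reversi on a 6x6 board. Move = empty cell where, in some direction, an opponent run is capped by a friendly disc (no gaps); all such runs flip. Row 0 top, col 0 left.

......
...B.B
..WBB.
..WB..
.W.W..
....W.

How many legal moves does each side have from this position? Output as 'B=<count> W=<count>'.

Answer: B=5 W=6

Derivation:
-- B to move --
(1,1): flips 1 -> legal
(1,2): no bracket -> illegal
(2,1): flips 1 -> legal
(3,0): no bracket -> illegal
(3,1): flips 2 -> legal
(3,4): no bracket -> illegal
(4,0): no bracket -> illegal
(4,2): no bracket -> illegal
(4,4): no bracket -> illegal
(4,5): no bracket -> illegal
(5,0): flips 2 -> legal
(5,1): no bracket -> illegal
(5,2): no bracket -> illegal
(5,3): flips 1 -> legal
(5,5): no bracket -> illegal
B mobility = 5
-- W to move --
(0,2): no bracket -> illegal
(0,3): flips 3 -> legal
(0,4): flips 1 -> legal
(0,5): no bracket -> illegal
(1,2): no bracket -> illegal
(1,4): flips 1 -> legal
(2,5): flips 2 -> legal
(3,4): flips 1 -> legal
(3,5): no bracket -> illegal
(4,2): no bracket -> illegal
(4,4): flips 1 -> legal
W mobility = 6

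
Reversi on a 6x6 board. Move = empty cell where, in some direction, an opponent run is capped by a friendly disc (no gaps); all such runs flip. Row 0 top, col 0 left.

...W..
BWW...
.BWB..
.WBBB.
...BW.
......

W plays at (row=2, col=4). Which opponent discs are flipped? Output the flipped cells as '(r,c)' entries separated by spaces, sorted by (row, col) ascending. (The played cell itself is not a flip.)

Answer: (2,3) (3,4)

Derivation:
Dir NW: first cell '.' (not opp) -> no flip
Dir N: first cell '.' (not opp) -> no flip
Dir NE: first cell '.' (not opp) -> no flip
Dir W: opp run (2,3) capped by W -> flip
Dir E: first cell '.' (not opp) -> no flip
Dir SW: opp run (3,3), next='.' -> no flip
Dir S: opp run (3,4) capped by W -> flip
Dir SE: first cell '.' (not opp) -> no flip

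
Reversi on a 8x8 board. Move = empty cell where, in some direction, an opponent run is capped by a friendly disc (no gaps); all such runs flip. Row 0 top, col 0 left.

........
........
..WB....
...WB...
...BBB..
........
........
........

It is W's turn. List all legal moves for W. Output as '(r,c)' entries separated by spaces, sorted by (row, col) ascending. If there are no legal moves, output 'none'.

(1,2): no bracket -> illegal
(1,3): flips 1 -> legal
(1,4): no bracket -> illegal
(2,4): flips 1 -> legal
(2,5): no bracket -> illegal
(3,2): no bracket -> illegal
(3,5): flips 1 -> legal
(3,6): no bracket -> illegal
(4,2): no bracket -> illegal
(4,6): no bracket -> illegal
(5,2): no bracket -> illegal
(5,3): flips 1 -> legal
(5,4): no bracket -> illegal
(5,5): flips 1 -> legal
(5,6): no bracket -> illegal

Answer: (1,3) (2,4) (3,5) (5,3) (5,5)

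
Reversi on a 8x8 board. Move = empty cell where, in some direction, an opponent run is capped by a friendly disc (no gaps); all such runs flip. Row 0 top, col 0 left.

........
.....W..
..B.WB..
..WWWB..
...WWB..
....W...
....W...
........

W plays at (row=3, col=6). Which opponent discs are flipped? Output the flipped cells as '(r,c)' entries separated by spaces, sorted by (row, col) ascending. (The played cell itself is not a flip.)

Answer: (3,5) (4,5)

Derivation:
Dir NW: opp run (2,5), next='.' -> no flip
Dir N: first cell '.' (not opp) -> no flip
Dir NE: first cell '.' (not opp) -> no flip
Dir W: opp run (3,5) capped by W -> flip
Dir E: first cell '.' (not opp) -> no flip
Dir SW: opp run (4,5) capped by W -> flip
Dir S: first cell '.' (not opp) -> no flip
Dir SE: first cell '.' (not opp) -> no flip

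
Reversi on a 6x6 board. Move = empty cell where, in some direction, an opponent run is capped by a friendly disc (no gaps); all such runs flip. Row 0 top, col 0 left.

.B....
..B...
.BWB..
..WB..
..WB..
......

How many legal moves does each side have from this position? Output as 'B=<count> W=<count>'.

Answer: B=5 W=8

Derivation:
-- B to move --
(1,1): flips 1 -> legal
(1,3): no bracket -> illegal
(3,1): flips 1 -> legal
(4,1): flips 2 -> legal
(5,1): flips 1 -> legal
(5,2): flips 3 -> legal
(5,3): no bracket -> illegal
B mobility = 5
-- W to move --
(0,0): no bracket -> illegal
(0,2): flips 1 -> legal
(0,3): no bracket -> illegal
(1,0): flips 1 -> legal
(1,1): no bracket -> illegal
(1,3): no bracket -> illegal
(1,4): flips 1 -> legal
(2,0): flips 1 -> legal
(2,4): flips 2 -> legal
(3,0): no bracket -> illegal
(3,1): no bracket -> illegal
(3,4): flips 1 -> legal
(4,4): flips 2 -> legal
(5,2): no bracket -> illegal
(5,3): no bracket -> illegal
(5,4): flips 1 -> legal
W mobility = 8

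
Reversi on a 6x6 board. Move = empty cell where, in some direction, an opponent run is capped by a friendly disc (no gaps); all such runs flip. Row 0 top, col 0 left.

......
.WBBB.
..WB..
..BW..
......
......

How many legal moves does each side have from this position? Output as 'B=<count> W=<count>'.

-- B to move --
(0,0): no bracket -> illegal
(0,1): no bracket -> illegal
(0,2): no bracket -> illegal
(1,0): flips 1 -> legal
(2,0): no bracket -> illegal
(2,1): flips 1 -> legal
(2,4): no bracket -> illegal
(3,1): flips 1 -> legal
(3,4): flips 1 -> legal
(4,2): no bracket -> illegal
(4,3): flips 1 -> legal
(4,4): no bracket -> illegal
B mobility = 5
-- W to move --
(0,1): no bracket -> illegal
(0,2): flips 1 -> legal
(0,3): flips 2 -> legal
(0,4): flips 1 -> legal
(0,5): no bracket -> illegal
(1,5): flips 3 -> legal
(2,1): no bracket -> illegal
(2,4): flips 1 -> legal
(2,5): no bracket -> illegal
(3,1): flips 1 -> legal
(3,4): no bracket -> illegal
(4,1): no bracket -> illegal
(4,2): flips 1 -> legal
(4,3): no bracket -> illegal
W mobility = 7

Answer: B=5 W=7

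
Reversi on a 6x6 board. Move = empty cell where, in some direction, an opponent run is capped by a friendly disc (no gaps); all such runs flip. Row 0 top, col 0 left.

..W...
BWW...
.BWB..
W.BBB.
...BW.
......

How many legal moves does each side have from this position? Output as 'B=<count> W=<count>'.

-- B to move --
(0,0): flips 2 -> legal
(0,1): flips 2 -> legal
(0,3): flips 1 -> legal
(1,3): flips 2 -> legal
(2,0): no bracket -> illegal
(3,1): no bracket -> illegal
(3,5): no bracket -> illegal
(4,0): no bracket -> illegal
(4,1): no bracket -> illegal
(4,5): flips 1 -> legal
(5,3): no bracket -> illegal
(5,4): flips 1 -> legal
(5,5): flips 1 -> legal
B mobility = 7
-- W to move --
(0,0): no bracket -> illegal
(0,1): no bracket -> illegal
(1,3): no bracket -> illegal
(1,4): no bracket -> illegal
(2,0): flips 1 -> legal
(2,4): flips 2 -> legal
(2,5): no bracket -> illegal
(3,1): flips 1 -> legal
(3,5): no bracket -> illegal
(4,1): no bracket -> illegal
(4,2): flips 2 -> legal
(4,5): flips 2 -> legal
(5,2): no bracket -> illegal
(5,3): no bracket -> illegal
(5,4): no bracket -> illegal
W mobility = 5

Answer: B=7 W=5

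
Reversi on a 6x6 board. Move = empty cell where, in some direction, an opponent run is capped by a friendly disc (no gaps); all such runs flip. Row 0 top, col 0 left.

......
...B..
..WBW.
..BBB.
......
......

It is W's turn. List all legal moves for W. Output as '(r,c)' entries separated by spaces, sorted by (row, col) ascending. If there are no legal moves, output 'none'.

Answer: (0,2) (0,4) (4,2) (4,4)

Derivation:
(0,2): flips 1 -> legal
(0,3): no bracket -> illegal
(0,4): flips 1 -> legal
(1,2): no bracket -> illegal
(1,4): no bracket -> illegal
(2,1): no bracket -> illegal
(2,5): no bracket -> illegal
(3,1): no bracket -> illegal
(3,5): no bracket -> illegal
(4,1): no bracket -> illegal
(4,2): flips 2 -> legal
(4,3): no bracket -> illegal
(4,4): flips 2 -> legal
(4,5): no bracket -> illegal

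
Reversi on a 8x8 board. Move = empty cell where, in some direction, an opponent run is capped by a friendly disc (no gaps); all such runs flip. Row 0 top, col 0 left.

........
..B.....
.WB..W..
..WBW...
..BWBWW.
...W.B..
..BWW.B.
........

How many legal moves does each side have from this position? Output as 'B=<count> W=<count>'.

-- B to move --
(1,0): no bracket -> illegal
(1,1): no bracket -> illegal
(1,4): no bracket -> illegal
(1,5): no bracket -> illegal
(1,6): no bracket -> illegal
(2,0): flips 1 -> legal
(2,3): no bracket -> illegal
(2,4): flips 1 -> legal
(2,6): no bracket -> illegal
(3,0): flips 1 -> legal
(3,1): flips 1 -> legal
(3,5): flips 2 -> legal
(3,6): no bracket -> illegal
(3,7): flips 1 -> legal
(4,1): no bracket -> illegal
(4,7): flips 2 -> legal
(5,2): no bracket -> illegal
(5,4): no bracket -> illegal
(5,6): no bracket -> illegal
(5,7): no bracket -> illegal
(6,5): flips 2 -> legal
(7,2): no bracket -> illegal
(7,3): flips 4 -> legal
(7,4): no bracket -> illegal
(7,5): flips 2 -> legal
B mobility = 10
-- W to move --
(0,1): no bracket -> illegal
(0,2): flips 2 -> legal
(0,3): flips 1 -> legal
(1,1): no bracket -> illegal
(1,3): no bracket -> illegal
(2,3): flips 2 -> legal
(2,4): no bracket -> illegal
(3,1): flips 1 -> legal
(3,5): flips 1 -> legal
(4,1): flips 1 -> legal
(5,1): no bracket -> illegal
(5,2): flips 1 -> legal
(5,4): flips 1 -> legal
(5,6): no bracket -> illegal
(5,7): no bracket -> illegal
(6,1): flips 1 -> legal
(6,5): flips 1 -> legal
(6,7): no bracket -> illegal
(7,1): flips 1 -> legal
(7,2): no bracket -> illegal
(7,3): no bracket -> illegal
(7,5): no bracket -> illegal
(7,6): no bracket -> illegal
(7,7): no bracket -> illegal
W mobility = 11

Answer: B=10 W=11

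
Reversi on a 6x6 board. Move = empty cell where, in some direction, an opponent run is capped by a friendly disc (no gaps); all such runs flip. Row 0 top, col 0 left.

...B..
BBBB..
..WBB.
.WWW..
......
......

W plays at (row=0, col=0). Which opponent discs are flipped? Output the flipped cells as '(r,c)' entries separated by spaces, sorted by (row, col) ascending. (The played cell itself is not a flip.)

Answer: (1,1)

Derivation:
Dir NW: edge -> no flip
Dir N: edge -> no flip
Dir NE: edge -> no flip
Dir W: edge -> no flip
Dir E: first cell '.' (not opp) -> no flip
Dir SW: edge -> no flip
Dir S: opp run (1,0), next='.' -> no flip
Dir SE: opp run (1,1) capped by W -> flip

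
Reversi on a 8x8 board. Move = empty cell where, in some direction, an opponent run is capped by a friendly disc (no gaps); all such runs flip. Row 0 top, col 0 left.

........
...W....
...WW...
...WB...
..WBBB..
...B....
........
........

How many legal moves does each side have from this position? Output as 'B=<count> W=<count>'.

-- B to move --
(0,2): no bracket -> illegal
(0,3): flips 3 -> legal
(0,4): no bracket -> illegal
(1,2): flips 1 -> legal
(1,4): flips 1 -> legal
(1,5): no bracket -> illegal
(2,2): flips 1 -> legal
(2,5): no bracket -> illegal
(3,1): flips 1 -> legal
(3,2): flips 1 -> legal
(3,5): no bracket -> illegal
(4,1): flips 1 -> legal
(5,1): no bracket -> illegal
(5,2): no bracket -> illegal
B mobility = 7
-- W to move --
(2,5): no bracket -> illegal
(3,2): no bracket -> illegal
(3,5): flips 1 -> legal
(3,6): no bracket -> illegal
(4,6): flips 3 -> legal
(5,2): no bracket -> illegal
(5,4): flips 2 -> legal
(5,5): flips 1 -> legal
(5,6): flips 2 -> legal
(6,2): no bracket -> illegal
(6,3): flips 2 -> legal
(6,4): flips 1 -> legal
W mobility = 7

Answer: B=7 W=7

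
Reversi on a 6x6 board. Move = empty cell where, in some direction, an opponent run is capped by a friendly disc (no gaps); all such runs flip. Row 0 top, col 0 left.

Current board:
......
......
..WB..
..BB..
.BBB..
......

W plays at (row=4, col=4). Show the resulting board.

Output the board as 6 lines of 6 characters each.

Place W at (4,4); scan 8 dirs for brackets.
Dir NW: opp run (3,3) capped by W -> flip
Dir N: first cell '.' (not opp) -> no flip
Dir NE: first cell '.' (not opp) -> no flip
Dir W: opp run (4,3) (4,2) (4,1), next='.' -> no flip
Dir E: first cell '.' (not opp) -> no flip
Dir SW: first cell '.' (not opp) -> no flip
Dir S: first cell '.' (not opp) -> no flip
Dir SE: first cell '.' (not opp) -> no flip
All flips: (3,3)

Answer: ......
......
..WB..
..BW..
.BBBW.
......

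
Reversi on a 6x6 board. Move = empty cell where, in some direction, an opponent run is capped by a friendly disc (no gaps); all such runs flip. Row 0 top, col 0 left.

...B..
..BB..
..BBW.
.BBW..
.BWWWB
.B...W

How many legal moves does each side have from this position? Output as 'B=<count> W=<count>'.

-- B to move --
(1,4): no bracket -> illegal
(1,5): flips 3 -> legal
(2,5): flips 1 -> legal
(3,4): flips 1 -> legal
(3,5): flips 1 -> legal
(5,2): flips 1 -> legal
(5,3): flips 3 -> legal
(5,4): flips 1 -> legal
B mobility = 7
-- W to move --
(0,1): no bracket -> illegal
(0,2): flips 4 -> legal
(0,4): no bracket -> illegal
(1,1): flips 1 -> legal
(1,4): no bracket -> illegal
(2,0): flips 1 -> legal
(2,1): flips 3 -> legal
(3,0): flips 2 -> legal
(3,4): no bracket -> illegal
(3,5): flips 1 -> legal
(4,0): flips 1 -> legal
(5,0): no bracket -> illegal
(5,2): no bracket -> illegal
(5,4): no bracket -> illegal
W mobility = 7

Answer: B=7 W=7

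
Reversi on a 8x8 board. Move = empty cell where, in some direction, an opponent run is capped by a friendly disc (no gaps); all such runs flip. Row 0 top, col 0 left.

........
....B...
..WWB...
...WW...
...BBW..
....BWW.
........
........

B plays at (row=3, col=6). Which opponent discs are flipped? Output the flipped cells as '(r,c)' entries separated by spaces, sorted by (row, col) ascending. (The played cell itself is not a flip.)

Answer: (4,5)

Derivation:
Dir NW: first cell '.' (not opp) -> no flip
Dir N: first cell '.' (not opp) -> no flip
Dir NE: first cell '.' (not opp) -> no flip
Dir W: first cell '.' (not opp) -> no flip
Dir E: first cell '.' (not opp) -> no flip
Dir SW: opp run (4,5) capped by B -> flip
Dir S: first cell '.' (not opp) -> no flip
Dir SE: first cell '.' (not opp) -> no flip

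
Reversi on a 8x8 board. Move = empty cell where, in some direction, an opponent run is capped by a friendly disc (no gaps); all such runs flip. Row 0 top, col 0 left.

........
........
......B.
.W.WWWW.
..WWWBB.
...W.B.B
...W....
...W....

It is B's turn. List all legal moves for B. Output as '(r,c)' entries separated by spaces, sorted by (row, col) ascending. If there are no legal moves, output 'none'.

(2,0): no bracket -> illegal
(2,1): no bracket -> illegal
(2,2): flips 2 -> legal
(2,3): flips 1 -> legal
(2,4): flips 1 -> legal
(2,5): flips 1 -> legal
(2,7): flips 1 -> legal
(3,0): no bracket -> illegal
(3,2): no bracket -> illegal
(3,7): no bracket -> illegal
(4,0): no bracket -> illegal
(4,1): flips 3 -> legal
(4,7): no bracket -> illegal
(5,1): no bracket -> illegal
(5,2): no bracket -> illegal
(5,4): no bracket -> illegal
(6,2): flips 3 -> legal
(6,4): no bracket -> illegal
(7,2): no bracket -> illegal
(7,4): no bracket -> illegal

Answer: (2,2) (2,3) (2,4) (2,5) (2,7) (4,1) (6,2)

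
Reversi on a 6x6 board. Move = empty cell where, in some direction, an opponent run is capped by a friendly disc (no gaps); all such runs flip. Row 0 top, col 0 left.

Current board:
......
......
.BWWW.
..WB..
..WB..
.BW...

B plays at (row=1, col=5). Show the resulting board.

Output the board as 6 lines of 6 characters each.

Answer: ......
.....B
.BWWB.
..WB..
..WB..
.BW...

Derivation:
Place B at (1,5); scan 8 dirs for brackets.
Dir NW: first cell '.' (not opp) -> no flip
Dir N: first cell '.' (not opp) -> no flip
Dir NE: edge -> no flip
Dir W: first cell '.' (not opp) -> no flip
Dir E: edge -> no flip
Dir SW: opp run (2,4) capped by B -> flip
Dir S: first cell '.' (not opp) -> no flip
Dir SE: edge -> no flip
All flips: (2,4)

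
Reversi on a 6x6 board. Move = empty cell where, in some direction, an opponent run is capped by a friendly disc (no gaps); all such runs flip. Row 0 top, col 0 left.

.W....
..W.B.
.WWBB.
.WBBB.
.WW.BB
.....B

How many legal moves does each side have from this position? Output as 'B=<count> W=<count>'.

Answer: B=8 W=5

Derivation:
-- B to move --
(0,0): no bracket -> illegal
(0,2): flips 2 -> legal
(0,3): no bracket -> illegal
(1,0): flips 1 -> legal
(1,1): flips 1 -> legal
(1,3): no bracket -> illegal
(2,0): flips 2 -> legal
(3,0): flips 1 -> legal
(4,0): no bracket -> illegal
(4,3): no bracket -> illegal
(5,0): flips 1 -> legal
(5,1): flips 1 -> legal
(5,2): flips 1 -> legal
(5,3): no bracket -> illegal
B mobility = 8
-- W to move --
(0,3): no bracket -> illegal
(0,4): no bracket -> illegal
(0,5): flips 3 -> legal
(1,3): no bracket -> illegal
(1,5): flips 2 -> legal
(2,5): flips 2 -> legal
(3,5): flips 3 -> legal
(4,3): flips 1 -> legal
(5,3): no bracket -> illegal
(5,4): no bracket -> illegal
W mobility = 5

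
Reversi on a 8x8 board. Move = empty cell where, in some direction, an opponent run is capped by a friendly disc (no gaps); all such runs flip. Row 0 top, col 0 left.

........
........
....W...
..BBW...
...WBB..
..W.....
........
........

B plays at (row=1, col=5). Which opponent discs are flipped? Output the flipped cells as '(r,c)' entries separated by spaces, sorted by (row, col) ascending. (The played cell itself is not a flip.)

Dir NW: first cell '.' (not opp) -> no flip
Dir N: first cell '.' (not opp) -> no flip
Dir NE: first cell '.' (not opp) -> no flip
Dir W: first cell '.' (not opp) -> no flip
Dir E: first cell '.' (not opp) -> no flip
Dir SW: opp run (2,4) capped by B -> flip
Dir S: first cell '.' (not opp) -> no flip
Dir SE: first cell '.' (not opp) -> no flip

Answer: (2,4)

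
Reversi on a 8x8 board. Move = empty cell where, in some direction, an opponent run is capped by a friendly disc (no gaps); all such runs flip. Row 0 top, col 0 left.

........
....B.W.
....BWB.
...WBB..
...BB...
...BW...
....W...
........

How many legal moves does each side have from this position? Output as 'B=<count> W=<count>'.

-- B to move --
(0,5): no bracket -> illegal
(0,6): flips 1 -> legal
(0,7): flips 2 -> legal
(1,5): flips 1 -> legal
(1,7): no bracket -> illegal
(2,2): flips 1 -> legal
(2,3): flips 1 -> legal
(2,7): no bracket -> illegal
(3,2): flips 1 -> legal
(3,6): flips 1 -> legal
(4,2): flips 1 -> legal
(4,5): no bracket -> illegal
(5,5): flips 1 -> legal
(6,3): no bracket -> illegal
(6,5): flips 1 -> legal
(7,3): no bracket -> illegal
(7,4): flips 2 -> legal
(7,5): flips 1 -> legal
B mobility = 12
-- W to move --
(0,3): flips 1 -> legal
(0,4): flips 4 -> legal
(0,5): no bracket -> illegal
(1,3): no bracket -> illegal
(1,5): flips 1 -> legal
(1,7): no bracket -> illegal
(2,3): flips 1 -> legal
(2,7): flips 1 -> legal
(3,2): flips 1 -> legal
(3,6): flips 3 -> legal
(3,7): no bracket -> illegal
(4,2): flips 1 -> legal
(4,5): flips 1 -> legal
(4,6): no bracket -> illegal
(5,2): flips 3 -> legal
(5,5): flips 1 -> legal
(6,2): no bracket -> illegal
(6,3): flips 2 -> legal
W mobility = 12

Answer: B=12 W=12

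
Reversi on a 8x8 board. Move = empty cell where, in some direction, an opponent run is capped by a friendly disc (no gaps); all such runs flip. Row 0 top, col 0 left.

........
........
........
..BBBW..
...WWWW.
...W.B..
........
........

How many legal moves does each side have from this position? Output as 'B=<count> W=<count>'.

Answer: B=7 W=9

Derivation:
-- B to move --
(2,4): no bracket -> illegal
(2,5): flips 2 -> legal
(2,6): no bracket -> illegal
(3,6): flips 1 -> legal
(3,7): flips 1 -> legal
(4,2): no bracket -> illegal
(4,7): no bracket -> illegal
(5,2): flips 1 -> legal
(5,4): flips 2 -> legal
(5,6): flips 1 -> legal
(5,7): no bracket -> illegal
(6,2): no bracket -> illegal
(6,3): flips 2 -> legal
(6,4): no bracket -> illegal
B mobility = 7
-- W to move --
(2,1): flips 1 -> legal
(2,2): flips 1 -> legal
(2,3): flips 2 -> legal
(2,4): flips 1 -> legal
(2,5): flips 1 -> legal
(3,1): flips 3 -> legal
(4,1): no bracket -> illegal
(4,2): no bracket -> illegal
(5,4): no bracket -> illegal
(5,6): no bracket -> illegal
(6,4): flips 1 -> legal
(6,5): flips 1 -> legal
(6,6): flips 1 -> legal
W mobility = 9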